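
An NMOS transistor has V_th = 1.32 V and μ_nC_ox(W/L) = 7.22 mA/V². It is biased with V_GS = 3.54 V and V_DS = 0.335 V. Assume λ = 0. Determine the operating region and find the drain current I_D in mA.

Triode; I_D = 4.96 mA

V_ov = V_GS − V_th = 3.54 − 1.32 = 2.22 V.
Since V_DS = 0.335 V < V_ov = 2.22 V, the device is in the triode region.
I_D = k_n [V_ov · V_DS − ½ V_DS²] = 7.22 × [2.22 × 0.335 − 0.5 × 0.335²] = 4.96 mA.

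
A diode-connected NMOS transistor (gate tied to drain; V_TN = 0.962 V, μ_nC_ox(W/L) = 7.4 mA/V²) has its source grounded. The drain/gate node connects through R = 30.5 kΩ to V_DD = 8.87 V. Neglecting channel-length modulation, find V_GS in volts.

With gate tied to drain, V_GS = V_DS ≥ V_GS − V_TN, so the device is in saturation.
KCL at the drain: ½ k_n (V_GS − V_TN)² = (V_DD − V_GS)/R.
Let x = V_GS − 0.962. Then 113 x² + x − 7.908 = 0, giving x = 0.26 V (positive root), so V_GS = 1.22 V.
I_D = (V_DD − V_GS)/R = (8.87 − 1.22) / 30.5 = 0.251 mA.

V_GS = 1.22 V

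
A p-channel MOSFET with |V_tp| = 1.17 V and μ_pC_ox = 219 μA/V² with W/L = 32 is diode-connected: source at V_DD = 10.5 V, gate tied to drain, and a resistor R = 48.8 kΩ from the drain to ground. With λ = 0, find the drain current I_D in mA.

With gate tied to drain, V_SG = V_SD ≥ V_SG − |V_tp|, so the device is in saturation.
k_p = μ_pC_ox · (W/L) = 7.008 mA/V².
KCL at the drain: ½ k_p (V_SG − |V_tp|)² = (V_DD − V_SG)/R.
Let x = V_SG − 1.17. Then 171 x² + x − 9.33 = 0, giving x = 0.231 V (positive root), so V_SG = 1.4 V.
I_D = (V_DD − V_SG)/R = (10.5 − 1.4) / 48.8 = 0.186 mA.

I_D = 0.186 mA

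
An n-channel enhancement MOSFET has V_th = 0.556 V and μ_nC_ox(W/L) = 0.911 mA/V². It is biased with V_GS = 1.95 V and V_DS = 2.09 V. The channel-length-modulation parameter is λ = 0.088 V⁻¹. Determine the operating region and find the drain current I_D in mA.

V_ov = V_GS − V_th = 1.95 − 0.556 = 1.39 V.
Since V_DS = 2.09 V ≥ V_ov = 1.39 V, the device is in saturation.
I_D = ½ k_n V_ov² (1 + λ V_DS) = 0.5 × 0.911 × 1.39² × (1 + 0.088 × 2.09) = 1.05 mA.

Saturation; I_D = 1.05 mA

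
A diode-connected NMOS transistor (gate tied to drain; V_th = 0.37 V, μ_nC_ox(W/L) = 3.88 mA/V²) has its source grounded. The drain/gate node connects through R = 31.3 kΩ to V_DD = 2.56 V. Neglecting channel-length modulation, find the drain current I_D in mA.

With gate tied to drain, V_GS = V_DS ≥ V_GS − V_th, so the device is in saturation.
KCL at the drain: ½ k_n (V_GS − V_th)² = (V_DD − V_GS)/R.
Let x = V_GS − 0.37. Then 60.7 x² + x − 2.19 = 0, giving x = 0.182 V (positive root), so V_GS = 0.552 V.
I_D = (V_DD − V_GS)/R = (2.56 − 0.552) / 31.3 = 0.0642 mA.

I_D = 0.0642 mA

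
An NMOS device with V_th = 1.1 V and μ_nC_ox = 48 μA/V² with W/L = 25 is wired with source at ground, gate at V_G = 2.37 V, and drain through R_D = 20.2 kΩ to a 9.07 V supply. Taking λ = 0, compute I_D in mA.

V_GS = V_G = 2.37 V, so V_ov = 2.37 − 1.1 = 1.27 V.
k_n = μ_nC_ox · (W/L) = 1.2 mA/V².
Assume saturation: I_D = ½ k_n V_ov² = 0.5 × 1.2 × 1.27² = 0.968 mA, giving V_DS = V_DD − I_D R_D = 9.07 − 0.968 × 20.2 = -10.5 V.
But -10.5 V < V_ov = 1.27 V, so the device is actually in triode.
In triode I_D = k_n[V_ov V_DS − ½ V_DS²] and I_D = (V_DD − V_DS)/R_D. Equating: 12.1 V_DS² − 31.78 V_DS + 9.07 = 0, giving V_DS = 0.326 V (the root below V_ov).
I_D = (9.07 − 0.326) / 20.2 = 0.433 mA.

I_D = 0.433 mA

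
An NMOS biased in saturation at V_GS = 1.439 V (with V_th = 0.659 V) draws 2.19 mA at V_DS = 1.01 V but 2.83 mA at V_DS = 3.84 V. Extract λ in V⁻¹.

λ = 0.115 V⁻¹

With V_GS fixed, I_D ∝ (1 + λ V_DS) in saturation, so I_D2/I_D1 = (1 + λ V_DS2)/(1 + λ V_DS1).
2.83/2.19 = 1.292 = (1 + 3.84 λ)/(1 + 1.01 λ).
Solving: λ (I_D1 V_DS2 − I_D2 V_DS1) = I_D2 − I_D1, so λ = (2.83 − 2.19) / (2.19 × 3.84 − 2.83 × 1.01) = 0.64 / 5.55 = 0.115 V⁻¹.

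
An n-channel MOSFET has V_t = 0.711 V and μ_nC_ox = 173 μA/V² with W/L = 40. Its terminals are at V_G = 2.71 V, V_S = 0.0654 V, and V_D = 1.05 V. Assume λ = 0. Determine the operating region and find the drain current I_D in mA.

Triode; I_D = 9.82 mA

V_GS = V_G − V_S = 2.71 − 0.0654 = 2.64 V; V_DS = V_D − V_S = 1.05 − 0.0654 = 0.985 V.
k_n = μ_nC_ox · (W/L) = 6.92 mA/V².
V_ov = V_GS − V_t = 2.64 − 0.711 = 1.93 V.
Since V_DS = 0.985 V < V_ov = 1.93 V, the device is in the triode region.
I_D = k_n [V_ov · V_DS − ½ V_DS²] = 6.92 × [1.93 × 0.985 − 0.5 × 0.985²] = 9.82 mA.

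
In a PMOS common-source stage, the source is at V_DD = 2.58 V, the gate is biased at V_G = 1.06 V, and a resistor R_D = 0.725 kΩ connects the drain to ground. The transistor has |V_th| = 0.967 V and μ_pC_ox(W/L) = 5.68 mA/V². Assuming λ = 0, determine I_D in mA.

I_D = 0.868 mA

V_SG = V_DD − V_G = 2.58 − 1.06 = 1.52 V, so V_ov = 1.52 − 0.967 = 0.553 V.
Assume saturation: I_D = ½ k_p V_ov² = 0.5 × 5.68 × 0.553² = 0.868 mA, giving V_SD = V_DD − I_D R_D = 2.58 − 0.868 × 0.725 = 1.95 V.
V_SD = 1.95 V ≥ V_ov = 0.553 V, confirming saturation.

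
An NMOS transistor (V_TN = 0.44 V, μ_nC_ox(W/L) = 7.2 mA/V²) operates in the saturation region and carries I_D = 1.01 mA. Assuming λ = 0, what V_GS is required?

In saturation I_D = ½ k_n (V_GS − V_TN)², so V_GS − V_TN = √(2 I_D / k_n) = √(2 × 1.01 / 7.2) = 0.53 V.
V_GS = 0.44 + 0.53 = 0.97 V.

V_GS = 0.970 V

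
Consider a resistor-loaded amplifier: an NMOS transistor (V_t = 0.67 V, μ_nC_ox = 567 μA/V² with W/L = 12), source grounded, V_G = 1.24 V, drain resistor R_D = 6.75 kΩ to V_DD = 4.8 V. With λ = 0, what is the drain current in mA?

I_D = 0.679 mA

V_GS = V_G = 1.24 V, so V_ov = 1.24 − 0.67 = 0.57 V.
k_n = μ_nC_ox · (W/L) = 6.804 mA/V².
Assume saturation: I_D = ½ k_n V_ov² = 0.5 × 6.804 × 0.57² = 1.11 mA, giving V_DS = V_DD − I_D R_D = 4.8 − 1.11 × 6.75 = -2.66 V.
But -2.66 V < V_ov = 0.57 V, so the device is actually in triode.
In triode I_D = k_n[V_ov V_DS − ½ V_DS²] and I_D = (V_DD − V_DS)/R_D. Equating: 23 V_DS² − 27.18 V_DS + 4.8 = 0, giving V_DS = 0.216 V (the root below V_ov).
I_D = (4.8 − 0.216) / 6.75 = 0.679 mA.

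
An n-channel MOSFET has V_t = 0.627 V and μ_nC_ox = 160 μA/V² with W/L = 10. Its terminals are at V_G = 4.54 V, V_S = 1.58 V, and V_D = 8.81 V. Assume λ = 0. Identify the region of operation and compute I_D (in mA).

Saturation; I_D = 4.35 mA

V_GS = V_G − V_S = 4.54 − 1.58 = 2.96 V; V_DS = V_D − V_S = 8.81 − 1.58 = 7.23 V.
k_n = μ_nC_ox · (W/L) = 1.6 mA/V².
V_ov = V_GS − V_t = 2.96 − 0.627 = 2.33 V.
Since V_DS = 7.23 V ≥ V_ov = 2.33 V, the device is in saturation.
I_D = ½ k_n V_ov² = 0.5 × 1.6 × 2.33² = 4.35 mA.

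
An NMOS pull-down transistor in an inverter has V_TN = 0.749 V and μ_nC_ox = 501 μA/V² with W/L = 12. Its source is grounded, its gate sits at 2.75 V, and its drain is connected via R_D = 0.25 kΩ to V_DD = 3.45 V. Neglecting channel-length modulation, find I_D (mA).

I_D = 9.48 mA

V_GS = V_G = 2.75 V, so V_ov = 2.75 − 0.749 = 2 V.
k_n = μ_nC_ox · (W/L) = 6.012 mA/V².
Assume saturation: I_D = ½ k_n V_ov² = 0.5 × 6.012 × 2² = 12 mA, giving V_DS = V_DD − I_D R_D = 3.45 − 12 × 0.25 = 0.441 V.
But 0.441 V < V_ov = 2 V, so the device is actually in triode.
In triode I_D = k_n[V_ov V_DS − ½ V_DS²] and I_D = (V_DD − V_DS)/R_D. Equating: 0.751 V_DS² − 4.008 V_DS + 3.45 = 0, giving V_DS = 1.08 V (the root below V_ov).
I_D = (3.45 − 1.08) / 0.25 = 9.48 mA.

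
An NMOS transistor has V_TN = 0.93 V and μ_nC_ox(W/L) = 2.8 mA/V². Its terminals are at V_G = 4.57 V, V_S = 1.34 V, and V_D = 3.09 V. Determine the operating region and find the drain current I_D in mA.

V_GS = V_G − V_S = 4.57 − 1.34 = 3.23 V; V_DS = V_D − V_S = 3.09 − 1.34 = 1.75 V.
V_ov = V_GS − V_TN = 3.23 − 0.93 = 2.3 V.
Since V_DS = 1.75 V < V_ov = 2.3 V, the device is in the triode region.
I_D = k_n [V_ov · V_DS − ½ V_DS²] = 2.8 × [2.3 × 1.75 − 0.5 × 1.75²] = 6.98 mA.

Triode; I_D = 6.98 mA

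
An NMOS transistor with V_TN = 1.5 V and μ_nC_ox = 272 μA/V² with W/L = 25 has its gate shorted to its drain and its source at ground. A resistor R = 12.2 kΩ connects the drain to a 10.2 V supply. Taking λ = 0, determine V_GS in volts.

With gate tied to drain, V_GS = V_DS ≥ V_GS − V_TN, so the device is in saturation.
k_n = μ_nC_ox · (W/L) = 6.8 mA/V².
KCL at the drain: ½ k_n (V_GS − V_TN)² = (V_DD − V_GS)/R.
Let x = V_GS − 1.5. Then 41.5 x² + x − 8.7 = 0, giving x = 0.446 V (positive root), so V_GS = 1.95 V.
I_D = (V_DD − V_GS)/R = (10.2 − 1.95) / 12.2 = 0.677 mA.

V_GS = 1.95 V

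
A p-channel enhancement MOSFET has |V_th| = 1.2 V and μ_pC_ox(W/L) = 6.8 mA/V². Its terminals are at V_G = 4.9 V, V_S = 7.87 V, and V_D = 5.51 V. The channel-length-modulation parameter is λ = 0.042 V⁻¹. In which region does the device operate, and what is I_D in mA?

Saturation; I_D = 11.7 mA

V_SG = V_S − V_G = 7.87 − 4.9 = 2.97 V; V_SD = V_S − V_D = 7.87 − 5.51 = 2.36 V.
V_ov = V_SG − |V_th| = 2.97 − 1.2 = 1.77 V.
Since V_SD = 2.36 V ≥ V_ov = 1.77 V, the device is in saturation.
I_D = ½ k_p V_ov² (1 + λ V_SD) = 0.5 × 6.8 × 1.77² × (1 + 0.042 × 2.36) = 11.7 mA.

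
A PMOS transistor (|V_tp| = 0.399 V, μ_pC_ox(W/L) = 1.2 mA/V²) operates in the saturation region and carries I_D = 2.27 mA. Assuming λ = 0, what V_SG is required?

V_SG = 2.34 V

In saturation I_D = ½ k_p (V_SG − |V_tp|)², so V_SG − |V_tp| = √(2 I_D / k_p) = √(2 × 2.27 / 1.2) = 1.95 V.
V_SG = 0.399 + 1.95 = 2.34 V.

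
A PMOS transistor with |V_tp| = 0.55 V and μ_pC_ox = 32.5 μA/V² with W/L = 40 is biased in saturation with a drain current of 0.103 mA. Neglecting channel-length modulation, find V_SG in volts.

k_p = μ_pC_ox · (W/L) = 1.3 mA/V².
In saturation I_D = ½ k_p (V_SG − |V_tp|)², so V_SG − |V_tp| = √(2 I_D / k_p) = √(2 × 0.103 / 1.3) = 0.398 V.
V_SG = 0.55 + 0.398 = 0.948 V.

V_SG = 0.948 V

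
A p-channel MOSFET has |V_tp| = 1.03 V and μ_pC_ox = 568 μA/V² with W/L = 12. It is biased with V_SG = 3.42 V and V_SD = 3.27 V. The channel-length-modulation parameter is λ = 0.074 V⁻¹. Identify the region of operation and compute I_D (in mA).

Saturation; I_D = 24.2 mA

k_p = μ_pC_ox · (W/L) = 6.816 mA/V².
V_ov = V_SG − |V_tp| = 3.42 − 1.03 = 2.39 V.
Since V_SD = 3.27 V ≥ V_ov = 2.39 V, the device is in saturation.
I_D = ½ k_p V_ov² (1 + λ V_SD) = 0.5 × 6.816 × 2.39² × (1 + 0.074 × 3.27) = 24.2 mA.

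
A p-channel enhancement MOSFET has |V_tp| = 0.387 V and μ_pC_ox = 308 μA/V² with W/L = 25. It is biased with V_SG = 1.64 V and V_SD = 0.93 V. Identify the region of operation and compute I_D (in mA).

Triode; I_D = 5.64 mA

k_p = μ_pC_ox · (W/L) = 7.7 mA/V².
V_ov = V_SG − |V_tp| = 1.64 − 0.387 = 1.25 V.
Since V_SD = 0.93 V < V_ov = 1.25 V, the device is in the triode region.
I_D = k_p [V_ov · V_SD − ½ V_SD²] = 7.7 × [1.25 × 0.93 − 0.5 × 0.93²] = 5.64 mA.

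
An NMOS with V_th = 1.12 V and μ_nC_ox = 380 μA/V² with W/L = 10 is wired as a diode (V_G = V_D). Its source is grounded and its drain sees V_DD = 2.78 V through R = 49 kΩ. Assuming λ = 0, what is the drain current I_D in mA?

With gate tied to drain, V_GS = V_DS ≥ V_GS − V_th, so the device is in saturation.
k_n = μ_nC_ox · (W/L) = 3.8 mA/V².
KCL at the drain: ½ k_n (V_GS − V_th)² = (V_DD − V_GS)/R.
Let x = V_GS − 1.12. Then 93.1 x² + x − 1.66 = 0, giving x = 0.128 V (positive root), so V_GS = 1.25 V.
I_D = (V_DD − V_GS)/R = (2.78 − 1.25) / 49 = 0.0313 mA.

I_D = 0.0313 mA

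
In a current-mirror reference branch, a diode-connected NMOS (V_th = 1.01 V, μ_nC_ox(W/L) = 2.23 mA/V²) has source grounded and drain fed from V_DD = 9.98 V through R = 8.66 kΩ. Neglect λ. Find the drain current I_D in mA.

With gate tied to drain, V_GS = V_DS ≥ V_GS − V_th, so the device is in saturation.
KCL at the drain: ½ k_n (V_GS − V_th)² = (V_DD − V_GS)/R.
Let x = V_GS − 1.01. Then 9.66 x² + x − 8.97 = 0, giving x = 0.913 V (positive root), so V_GS = 1.92 V.
I_D = (V_DD − V_GS)/R = (9.98 − 1.92) / 8.66 = 0.93 mA.

I_D = 0.930 mA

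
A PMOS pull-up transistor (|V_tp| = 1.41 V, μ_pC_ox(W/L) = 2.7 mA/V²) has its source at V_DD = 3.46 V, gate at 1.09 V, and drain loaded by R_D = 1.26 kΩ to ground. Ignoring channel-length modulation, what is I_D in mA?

V_SG = V_DD − V_G = 3.46 − 1.09 = 2.37 V, so V_ov = 2.37 − 1.41 = 0.96 V.
Assume saturation: I_D = ½ k_p V_ov² = 0.5 × 2.7 × 0.96² = 1.24 mA, giving V_SD = V_DD − I_D R_D = 3.46 − 1.24 × 1.26 = 1.89 V.
V_SD = 1.89 V ≥ V_ov = 0.96 V, confirming saturation.

I_D = 1.24 mA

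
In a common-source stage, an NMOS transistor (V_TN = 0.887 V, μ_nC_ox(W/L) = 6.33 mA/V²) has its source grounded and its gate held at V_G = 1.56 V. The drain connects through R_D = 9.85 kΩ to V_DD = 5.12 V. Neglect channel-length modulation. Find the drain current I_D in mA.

V_GS = V_G = 1.56 V, so V_ov = 1.56 − 0.887 = 0.673 V.
Assume saturation: I_D = ½ k_n V_ov² = 0.5 × 6.33 × 0.673² = 1.43 mA, giving V_DS = V_DD − I_D R_D = 5.12 − 1.43 × 9.85 = -9 V.
But -9 V < V_ov = 0.673 V, so the device is actually in triode.
In triode I_D = k_n[V_ov V_DS − ½ V_DS²] and I_D = (V_DD − V_DS)/R_D. Equating: 31.2 V_DS² − 42.96 V_DS + 5.12 = 0, giving V_DS = 0.132 V (the root below V_ov).
I_D = (5.12 − 0.132) / 9.85 = 0.506 mA.

I_D = 0.506 mA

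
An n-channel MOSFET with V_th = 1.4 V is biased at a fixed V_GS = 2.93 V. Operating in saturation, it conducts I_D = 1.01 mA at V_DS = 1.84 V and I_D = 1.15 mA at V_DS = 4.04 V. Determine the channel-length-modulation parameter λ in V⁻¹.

λ = 0.0713 V⁻¹

With V_GS fixed, I_D ∝ (1 + λ V_DS) in saturation, so I_D2/I_D1 = (1 + λ V_DS2)/(1 + λ V_DS1).
1.15/1.01 = 1.139 = (1 + 4.04 λ)/(1 + 1.84 λ).
Solving: λ (I_D1 V_DS2 − I_D2 V_DS1) = I_D2 − I_D1, so λ = (1.15 − 1.01) / (1.01 × 4.04 − 1.15 × 1.84) = 0.14 / 1.96 = 0.0713 V⁻¹.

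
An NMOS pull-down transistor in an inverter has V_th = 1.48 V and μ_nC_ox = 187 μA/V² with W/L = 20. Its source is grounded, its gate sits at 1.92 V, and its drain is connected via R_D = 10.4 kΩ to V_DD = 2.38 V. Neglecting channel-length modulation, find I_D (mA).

V_GS = V_G = 1.92 V, so V_ov = 1.92 − 1.48 = 0.44 V.
k_n = μ_nC_ox · (W/L) = 3.74 mA/V².
Assume saturation: I_D = ½ k_n V_ov² = 0.5 × 3.74 × 0.44² = 0.362 mA, giving V_DS = V_DD − I_D R_D = 2.38 − 0.362 × 10.4 = -1.39 V.
But -1.39 V < V_ov = 0.44 V, so the device is actually in triode.
In triode I_D = k_n[V_ov V_DS − ½ V_DS²] and I_D = (V_DD − V_DS)/R_D. Equating: 19.4 V_DS² − 18.11 V_DS + 2.38 = 0, giving V_DS = 0.158 V (the root below V_ov).
I_D = (2.38 − 0.158) / 10.4 = 0.214 mA.

I_D = 0.214 mA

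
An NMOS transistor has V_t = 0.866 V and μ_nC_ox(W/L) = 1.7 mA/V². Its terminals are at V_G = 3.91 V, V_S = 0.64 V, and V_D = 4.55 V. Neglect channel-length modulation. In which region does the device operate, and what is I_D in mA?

Saturation; I_D = 4.91 mA

V_GS = V_G − V_S = 3.91 − 0.64 = 3.27 V; V_DS = V_D − V_S = 4.55 − 0.64 = 3.91 V.
V_ov = V_GS − V_t = 3.27 − 0.866 = 2.4 V.
Since V_DS = 3.91 V ≥ V_ov = 2.4 V, the device is in saturation.
I_D = ½ k_n V_ov² = 0.5 × 1.7 × 2.4² = 4.91 mA.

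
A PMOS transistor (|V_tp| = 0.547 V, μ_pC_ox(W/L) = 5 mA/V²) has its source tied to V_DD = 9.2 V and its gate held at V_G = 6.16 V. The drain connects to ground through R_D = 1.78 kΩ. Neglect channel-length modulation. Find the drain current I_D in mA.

V_SG = V_DD − V_G = 9.2 − 6.16 = 3.04 V, so V_ov = 3.04 − 0.547 = 2.49 V.
Assume saturation: I_D = ½ k_p V_ov² = 0.5 × 5 × 2.49² = 15.5 mA, giving V_SD = V_DD − I_D R_D = 9.2 − 15.5 × 1.78 = -18.5 V.
But -18.5 V < V_ov = 2.49 V, so the device is actually in triode.
In triode I_D = k_p[V_ov V_SD − ½ V_SD²] and I_D = (V_DD − V_SD)/R_D. Equating: 4.45 V_SD² − 23.19 V_SD + 9.2 = 0, giving V_SD = 0.433 V (the root below V_ov).
I_D = (9.2 − 0.433) / 1.78 = 4.93 mA.

I_D = 4.93 mA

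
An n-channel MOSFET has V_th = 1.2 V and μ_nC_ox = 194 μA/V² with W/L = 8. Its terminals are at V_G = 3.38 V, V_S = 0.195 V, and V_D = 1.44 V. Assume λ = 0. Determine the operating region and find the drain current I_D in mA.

Triode; I_D = 2.63 mA

V_GS = V_G − V_S = 3.38 − 0.195 = 3.19 V; V_DS = V_D − V_S = 1.44 − 0.195 = 1.24 V.
k_n = μ_nC_ox · (W/L) = 1.552 mA/V².
V_ov = V_GS − V_th = 3.19 − 1.2 = 1.99 V.
Since V_DS = 1.24 V < V_ov = 1.99 V, the device is in the triode region.
I_D = k_n [V_ov · V_DS − ½ V_DS²] = 1.552 × [1.99 × 1.24 − 0.5 × 1.24²] = 2.63 mA.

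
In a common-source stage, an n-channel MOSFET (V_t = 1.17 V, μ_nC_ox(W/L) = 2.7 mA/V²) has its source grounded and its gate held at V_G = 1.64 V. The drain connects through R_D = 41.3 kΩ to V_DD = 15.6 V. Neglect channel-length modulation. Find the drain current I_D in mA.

V_GS = V_G = 1.64 V, so V_ov = 1.64 − 1.17 = 0.47 V.
Assume saturation: I_D = ½ k_n V_ov² = 0.5 × 2.7 × 0.47² = 0.298 mA, giving V_DS = V_DD − I_D R_D = 15.6 − 0.298 × 41.3 = 3.28 V.
V_DS = 3.28 V ≥ V_ov = 0.47 V, confirming saturation.

I_D = 0.298 mA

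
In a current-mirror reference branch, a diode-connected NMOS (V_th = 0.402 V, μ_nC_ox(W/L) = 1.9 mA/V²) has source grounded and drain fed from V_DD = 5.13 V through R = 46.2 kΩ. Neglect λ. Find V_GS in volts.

With gate tied to drain, V_GS = V_DS ≥ V_GS − V_th, so the device is in saturation.
KCL at the drain: ½ k_n (V_GS − V_th)² = (V_DD − V_GS)/R.
Let x = V_GS − 0.402. Then 43.9 x² + x − 4.728 = 0, giving x = 0.317 V (positive root), so V_GS = 0.719 V.
I_D = (V_DD − V_GS)/R = (5.13 − 0.719) / 46.2 = 0.0955 mA.

V_GS = 0.719 V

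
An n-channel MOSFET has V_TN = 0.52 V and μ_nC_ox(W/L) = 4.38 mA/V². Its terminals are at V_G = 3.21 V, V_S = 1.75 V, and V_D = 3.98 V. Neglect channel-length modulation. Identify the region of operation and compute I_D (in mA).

V_GS = V_G − V_S = 3.21 − 1.75 = 1.46 V; V_DS = V_D − V_S = 3.98 − 1.75 = 2.23 V.
V_ov = V_GS − V_TN = 1.46 − 0.52 = 0.94 V.
Since V_DS = 2.23 V ≥ V_ov = 0.94 V, the device is in saturation.
I_D = ½ k_n V_ov² = 0.5 × 4.38 × 0.94² = 1.94 mA.

Saturation; I_D = 1.94 mA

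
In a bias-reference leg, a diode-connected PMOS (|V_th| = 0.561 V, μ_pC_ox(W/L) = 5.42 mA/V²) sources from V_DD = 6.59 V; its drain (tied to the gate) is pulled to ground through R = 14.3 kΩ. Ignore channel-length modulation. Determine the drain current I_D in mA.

With gate tied to drain, V_SG = V_SD ≥ V_SG − |V_th|, so the device is in saturation.
KCL at the drain: ½ k_p (V_SG − |V_th|)² = (V_DD − V_SG)/R.
Let x = V_SG − 0.561. Then 38.8 x² + x − 6.029 = 0, giving x = 0.382 V (positive root), so V_SG = 0.943 V.
I_D = (V_DD − V_SG)/R = (6.59 − 0.943) / 14.3 = 0.395 mA.

I_D = 0.395 mA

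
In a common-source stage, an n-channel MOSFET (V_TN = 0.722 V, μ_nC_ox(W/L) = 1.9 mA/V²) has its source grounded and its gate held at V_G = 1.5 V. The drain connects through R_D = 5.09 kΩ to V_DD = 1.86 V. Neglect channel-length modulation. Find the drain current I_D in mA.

V_GS = V_G = 1.5 V, so V_ov = 1.5 − 0.722 = 0.778 V.
Assume saturation: I_D = ½ k_n V_ov² = 0.5 × 1.9 × 0.778² = 0.575 mA, giving V_DS = V_DD − I_D R_D = 1.86 − 0.575 × 5.09 = -1.07 V.
But -1.07 V < V_ov = 0.778 V, so the device is actually in triode.
In triode I_D = k_n[V_ov V_DS − ½ V_DS²] and I_D = (V_DD − V_DS)/R_D. Equating: 4.84 V_DS² − 8.524 V_DS + 1.86 = 0, giving V_DS = 0.255 V (the root below V_ov).
I_D = (1.86 − 0.255) / 5.09 = 0.315 mA.

I_D = 0.315 mA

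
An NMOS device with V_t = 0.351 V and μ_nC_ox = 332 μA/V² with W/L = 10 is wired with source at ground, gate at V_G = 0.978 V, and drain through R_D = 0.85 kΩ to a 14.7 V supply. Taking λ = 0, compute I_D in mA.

I_D = 0.653 mA

V_GS = V_G = 0.978 V, so V_ov = 0.978 − 0.351 = 0.627 V.
k_n = μ_nC_ox · (W/L) = 3.32 mA/V².
Assume saturation: I_D = ½ k_n V_ov² = 0.5 × 3.32 × 0.627² = 0.653 mA, giving V_DS = V_DD − I_D R_D = 14.7 − 0.653 × 0.85 = 14.1 V.
V_DS = 14.1 V ≥ V_ov = 0.627 V, confirming saturation.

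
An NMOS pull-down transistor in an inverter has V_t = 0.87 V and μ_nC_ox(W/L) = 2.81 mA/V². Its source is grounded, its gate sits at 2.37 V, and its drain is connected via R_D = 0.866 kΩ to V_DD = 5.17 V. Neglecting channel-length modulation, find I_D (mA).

I_D = 3.16 mA

V_GS = V_G = 2.37 V, so V_ov = 2.37 − 0.87 = 1.5 V.
Assume saturation: I_D = ½ k_n V_ov² = 0.5 × 2.81 × 1.5² = 3.16 mA, giving V_DS = V_DD − I_D R_D = 5.17 − 3.16 × 0.866 = 2.43 V.
V_DS = 2.43 V ≥ V_ov = 1.5 V, confirming saturation.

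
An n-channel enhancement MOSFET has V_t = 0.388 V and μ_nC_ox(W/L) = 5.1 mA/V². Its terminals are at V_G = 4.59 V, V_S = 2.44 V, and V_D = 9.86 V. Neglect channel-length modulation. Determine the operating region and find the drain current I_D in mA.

Saturation; I_D = 7.92 mA

V_GS = V_G − V_S = 4.59 − 2.44 = 2.15 V; V_DS = V_D − V_S = 9.86 − 2.44 = 7.42 V.
V_ov = V_GS − V_t = 2.15 − 0.388 = 1.76 V.
Since V_DS = 7.42 V ≥ V_ov = 1.76 V, the device is in saturation.
I_D = ½ k_n V_ov² = 0.5 × 5.1 × 1.76² = 7.92 mA.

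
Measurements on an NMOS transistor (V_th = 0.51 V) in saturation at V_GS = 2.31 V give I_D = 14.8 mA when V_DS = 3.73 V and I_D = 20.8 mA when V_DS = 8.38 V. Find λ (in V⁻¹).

λ = 0.129 V⁻¹

With V_GS fixed, I_D ∝ (1 + λ V_DS) in saturation, so I_D2/I_D1 = (1 + λ V_DS2)/(1 + λ V_DS1).
20.8/14.8 = 1.405 = (1 + 8.38 λ)/(1 + 3.73 λ).
Solving: λ (I_D1 V_DS2 − I_D2 V_DS1) = I_D2 − I_D1, so λ = (20.8 − 14.8) / (14.8 × 8.38 − 20.8 × 3.73) = 6 / 46.4 = 0.129 V⁻¹.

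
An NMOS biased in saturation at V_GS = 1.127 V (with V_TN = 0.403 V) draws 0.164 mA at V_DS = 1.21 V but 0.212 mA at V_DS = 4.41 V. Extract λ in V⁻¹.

λ = 0.103 V⁻¹

With V_GS fixed, I_D ∝ (1 + λ V_DS) in saturation, so I_D2/I_D1 = (1 + λ V_DS2)/(1 + λ V_DS1).
0.212/0.164 = 1.293 = (1 + 4.41 λ)/(1 + 1.21 λ).
Solving: λ (I_D1 V_DS2 − I_D2 V_DS1) = I_D2 − I_D1, so λ = (0.212 − 0.164) / (0.164 × 4.41 − 0.212 × 1.21) = 0.048 / 0.467 = 0.103 V⁻¹.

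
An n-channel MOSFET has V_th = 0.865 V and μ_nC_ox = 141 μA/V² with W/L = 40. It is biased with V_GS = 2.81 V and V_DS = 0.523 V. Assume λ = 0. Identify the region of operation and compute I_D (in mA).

k_n = μ_nC_ox · (W/L) = 5.64 mA/V².
V_ov = V_GS − V_th = 2.81 − 0.865 = 1.95 V.
Since V_DS = 0.523 V < V_ov = 1.95 V, the device is in the triode region.
I_D = k_n [V_ov · V_DS − ½ V_DS²] = 5.64 × [1.95 × 0.523 − 0.5 × 0.523²] = 4.97 mA.

Triode; I_D = 4.97 mA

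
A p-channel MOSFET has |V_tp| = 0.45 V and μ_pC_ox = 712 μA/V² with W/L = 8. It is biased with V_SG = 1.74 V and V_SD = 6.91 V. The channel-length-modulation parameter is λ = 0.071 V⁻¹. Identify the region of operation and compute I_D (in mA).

Saturation; I_D = 7.06 mA

k_p = μ_pC_ox · (W/L) = 5.696 mA/V².
V_ov = V_SG − |V_tp| = 1.74 − 0.45 = 1.29 V.
Since V_SD = 6.91 V ≥ V_ov = 1.29 V, the device is in saturation.
I_D = ½ k_p V_ov² (1 + λ V_SD) = 0.5 × 5.696 × 1.29² × (1 + 0.071 × 6.91) = 7.06 mA.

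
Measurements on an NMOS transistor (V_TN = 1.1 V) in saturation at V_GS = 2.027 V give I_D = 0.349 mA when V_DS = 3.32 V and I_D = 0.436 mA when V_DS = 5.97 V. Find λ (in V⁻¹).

λ = 0.137 V⁻¹

With V_GS fixed, I_D ∝ (1 + λ V_DS) in saturation, so I_D2/I_D1 = (1 + λ V_DS2)/(1 + λ V_DS1).
0.436/0.349 = 1.249 = (1 + 5.97 λ)/(1 + 3.32 λ).
Solving: λ (I_D1 V_DS2 − I_D2 V_DS1) = I_D2 − I_D1, so λ = (0.436 − 0.349) / (0.349 × 5.97 − 0.436 × 3.32) = 0.087 / 0.636 = 0.137 V⁻¹.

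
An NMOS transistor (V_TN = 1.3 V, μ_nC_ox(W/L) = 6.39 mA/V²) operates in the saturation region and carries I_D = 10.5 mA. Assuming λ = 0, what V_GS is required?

In saturation I_D = ½ k_n (V_GS − V_TN)², so V_GS − V_TN = √(2 I_D / k_n) = √(2 × 10.5 / 6.39) = 1.81 V.
V_GS = 1.3 + 1.81 = 3.11 V.

V_GS = 3.11 V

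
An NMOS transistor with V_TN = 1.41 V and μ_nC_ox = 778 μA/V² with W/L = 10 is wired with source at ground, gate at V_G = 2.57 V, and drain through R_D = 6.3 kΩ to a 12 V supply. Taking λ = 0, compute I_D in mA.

I_D = 1.87 mA

V_GS = V_G = 2.57 V, so V_ov = 2.57 − 1.41 = 1.16 V.
k_n = μ_nC_ox · (W/L) = 7.78 mA/V².
Assume saturation: I_D = ½ k_n V_ov² = 0.5 × 7.78 × 1.16² = 5.23 mA, giving V_DS = V_DD − I_D R_D = 12 − 5.23 × 6.3 = -21 V.
But -21 V < V_ov = 1.16 V, so the device is actually in triode.
In triode I_D = k_n[V_ov V_DS − ½ V_DS²] and I_D = (V_DD − V_DS)/R_D. Equating: 24.5 V_DS² − 57.86 V_DS + 12 = 0, giving V_DS = 0.23 V (the root below V_ov).
I_D = (12 − 0.23) / 6.3 = 1.87 mA.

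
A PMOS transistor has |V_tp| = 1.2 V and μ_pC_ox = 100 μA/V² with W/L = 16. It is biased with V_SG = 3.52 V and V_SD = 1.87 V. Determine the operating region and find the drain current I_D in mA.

k_p = μ_pC_ox · (W/L) = 1.6 mA/V².
V_ov = V_SG − |V_tp| = 3.52 − 1.2 = 2.32 V.
Since V_SD = 1.87 V < V_ov = 2.32 V, the device is in the triode region.
I_D = k_p [V_ov · V_SD − ½ V_SD²] = 1.6 × [2.32 × 1.87 − 0.5 × 1.87²] = 4.14 mA.

Triode; I_D = 4.14 mA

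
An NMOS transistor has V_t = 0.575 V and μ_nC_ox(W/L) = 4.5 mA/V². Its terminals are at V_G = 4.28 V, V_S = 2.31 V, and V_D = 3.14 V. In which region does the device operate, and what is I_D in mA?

Triode; I_D = 3.66 mA

V_GS = V_G − V_S = 4.28 − 2.31 = 1.97 V; V_DS = V_D − V_S = 3.14 − 2.31 = 0.83 V.
V_ov = V_GS − V_t = 1.97 − 0.575 = 1.4 V.
Since V_DS = 0.83 V < V_ov = 1.4 V, the device is in the triode region.
I_D = k_n [V_ov · V_DS − ½ V_DS²] = 4.5 × [1.4 × 0.83 − 0.5 × 0.83²] = 3.66 mA.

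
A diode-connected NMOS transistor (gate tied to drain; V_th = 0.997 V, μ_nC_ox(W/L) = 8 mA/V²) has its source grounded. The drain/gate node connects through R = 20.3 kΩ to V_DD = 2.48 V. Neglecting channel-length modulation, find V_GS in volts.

With gate tied to drain, V_GS = V_DS ≥ V_GS − V_th, so the device is in saturation.
KCL at the drain: ½ k_n (V_GS − V_th)² = (V_DD − V_GS)/R.
Let x = V_GS − 0.997. Then 81.2 x² + x − 1.483 = 0, giving x = 0.129 V (positive root), so V_GS = 1.13 V.
I_D = (V_DD − V_GS)/R = (2.48 − 1.13) / 20.3 = 0.0667 mA.

V_GS = 1.13 V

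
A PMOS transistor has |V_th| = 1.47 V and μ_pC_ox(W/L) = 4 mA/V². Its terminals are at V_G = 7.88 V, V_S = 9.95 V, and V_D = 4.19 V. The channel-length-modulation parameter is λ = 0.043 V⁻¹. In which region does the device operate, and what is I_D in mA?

Saturation; I_D = 0.898 mA

V_SG = V_S − V_G = 9.95 − 7.88 = 2.07 V; V_SD = V_S − V_D = 9.95 − 4.19 = 5.76 V.
V_ov = V_SG − |V_th| = 2.07 − 1.47 = 0.6 V.
Since V_SD = 5.76 V ≥ V_ov = 0.6 V, the device is in saturation.
I_D = ½ k_p V_ov² (1 + λ V_SD) = 0.5 × 4 × 0.6² × (1 + 0.043 × 5.76) = 0.898 mA.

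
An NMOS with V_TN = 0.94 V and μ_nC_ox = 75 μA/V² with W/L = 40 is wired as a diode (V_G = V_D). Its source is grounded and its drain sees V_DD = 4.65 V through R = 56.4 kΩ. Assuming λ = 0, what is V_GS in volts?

V_GS = 1.14 V

With gate tied to drain, V_GS = V_DS ≥ V_GS − V_TN, so the device is in saturation.
k_n = μ_nC_ox · (W/L) = 3 mA/V².
KCL at the drain: ½ k_n (V_GS − V_TN)² = (V_DD − V_GS)/R.
Let x = V_GS − 0.94. Then 84.6 x² + x − 3.71 = 0, giving x = 0.204 V (positive root), so V_GS = 1.14 V.
I_D = (V_DD − V_GS)/R = (4.65 − 1.14) / 56.4 = 0.0622 mA.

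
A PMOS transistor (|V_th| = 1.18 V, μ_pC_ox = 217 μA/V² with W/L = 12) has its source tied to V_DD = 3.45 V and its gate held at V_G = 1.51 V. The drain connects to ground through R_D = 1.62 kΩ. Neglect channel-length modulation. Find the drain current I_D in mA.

V_SG = V_DD − V_G = 3.45 − 1.51 = 1.94 V, so V_ov = 1.94 − 1.18 = 0.76 V.
k_p = μ_pC_ox · (W/L) = 2.604 mA/V².
Assume saturation: I_D = ½ k_p V_ov² = 0.5 × 2.604 × 0.76² = 0.752 mA, giving V_SD = V_DD − I_D R_D = 3.45 − 0.752 × 1.62 = 2.23 V.
V_SD = 2.23 V ≥ V_ov = 0.76 V, confirming saturation.

I_D = 0.752 mA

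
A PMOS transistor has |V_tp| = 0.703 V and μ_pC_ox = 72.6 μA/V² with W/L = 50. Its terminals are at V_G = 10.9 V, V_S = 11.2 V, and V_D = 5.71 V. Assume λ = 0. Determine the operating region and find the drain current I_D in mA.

V_SG = V_S − V_G = 11.2 − 10.9 = 0.3 V; V_SD = V_S − V_D = 11.2 − 5.71 = 5.49 V.
V_SG = 0.3 V < |V_tp| = 0.703 V, so the transistor is in cutoff.

Cutoff; I_D = 0 mA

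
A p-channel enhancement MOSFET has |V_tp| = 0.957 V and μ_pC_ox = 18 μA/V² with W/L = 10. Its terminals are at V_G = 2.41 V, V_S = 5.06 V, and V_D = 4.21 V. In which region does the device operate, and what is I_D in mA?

Triode; I_D = 0.194 mA

V_SG = V_S − V_G = 5.06 − 2.41 = 2.65 V; V_SD = V_S − V_D = 5.06 − 4.21 = 0.85 V.
k_p = μ_pC_ox · (W/L) = 0.18 mA/V².
V_ov = V_SG − |V_tp| = 2.65 − 0.957 = 1.69 V.
Since V_SD = 0.85 V < V_ov = 1.69 V, the device is in the triode region.
I_D = k_p [V_ov · V_SD − ½ V_SD²] = 0.18 × [1.69 × 0.85 − 0.5 × 0.85²] = 0.194 mA.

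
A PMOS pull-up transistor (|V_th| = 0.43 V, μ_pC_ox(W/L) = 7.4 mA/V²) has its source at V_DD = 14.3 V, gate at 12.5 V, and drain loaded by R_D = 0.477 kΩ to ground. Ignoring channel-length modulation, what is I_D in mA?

I_D = 6.94 mA

V_SG = V_DD − V_G = 14.3 − 12.5 = 1.8 V, so V_ov = 1.8 − 0.43 = 1.37 V.
Assume saturation: I_D = ½ k_p V_ov² = 0.5 × 7.4 × 1.37² = 6.94 mA, giving V_SD = V_DD − I_D R_D = 14.3 − 6.94 × 0.477 = 11 V.
V_SD = 11 V ≥ V_ov = 1.37 V, confirming saturation.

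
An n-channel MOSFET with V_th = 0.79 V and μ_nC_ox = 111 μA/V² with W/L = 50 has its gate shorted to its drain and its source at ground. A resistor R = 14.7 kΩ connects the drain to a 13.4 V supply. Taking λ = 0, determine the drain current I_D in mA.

I_D = 0.821 mA

With gate tied to drain, V_GS = V_DS ≥ V_GS − V_th, so the device is in saturation.
k_n = μ_nC_ox · (W/L) = 5.55 mA/V².
KCL at the drain: ½ k_n (V_GS − V_th)² = (V_DD − V_GS)/R.
Let x = V_GS − 0.79. Then 40.8 x² + x − 12.61 = 0, giving x = 0.544 V (positive root), so V_GS = 1.33 V.
I_D = (V_DD − V_GS)/R = (13.4 − 1.33) / 14.7 = 0.821 mA.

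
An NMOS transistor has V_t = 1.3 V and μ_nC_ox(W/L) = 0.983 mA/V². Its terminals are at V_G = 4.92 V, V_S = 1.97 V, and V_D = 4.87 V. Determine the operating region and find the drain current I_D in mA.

Saturation; I_D = 1.34 mA

V_GS = V_G − V_S = 4.92 − 1.97 = 2.95 V; V_DS = V_D − V_S = 4.87 − 1.97 = 2.9 V.
V_ov = V_GS − V_t = 2.95 − 1.3 = 1.65 V.
Since V_DS = 2.9 V ≥ V_ov = 1.65 V, the device is in saturation.
I_D = ½ k_n V_ov² = 0.5 × 0.983 × 1.65² = 1.34 mA.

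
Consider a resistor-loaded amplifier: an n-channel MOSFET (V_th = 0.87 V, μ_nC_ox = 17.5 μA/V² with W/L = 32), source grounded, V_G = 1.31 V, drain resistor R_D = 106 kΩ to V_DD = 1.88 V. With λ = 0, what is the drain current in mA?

I_D = 0.0170 mA

V_GS = V_G = 1.31 V, so V_ov = 1.31 − 0.87 = 0.44 V.
k_n = μ_nC_ox · (W/L) = 0.56 mA/V².
Assume saturation: I_D = ½ k_n V_ov² = 0.5 × 0.56 × 0.44² = 0.0542 mA, giving V_DS = V_DD − I_D R_D = 1.88 − 0.0542 × 106 = -3.87 V.
But -3.87 V < V_ov = 0.44 V, so the device is actually in triode.
In triode I_D = k_n[V_ov V_DS − ½ V_DS²] and I_D = (V_DD − V_DS)/R_D. Equating: 29.7 V_DS² − 27.12 V_DS + 1.88 = 0, giving V_DS = 0.0756 V (the root below V_ov).
I_D = (1.88 − 0.0756) / 106 = 0.017 mA.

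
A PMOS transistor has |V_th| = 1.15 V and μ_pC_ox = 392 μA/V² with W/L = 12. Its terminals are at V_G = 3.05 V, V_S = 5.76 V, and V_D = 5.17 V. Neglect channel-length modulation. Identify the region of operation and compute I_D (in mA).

Triode; I_D = 3.51 mA

V_SG = V_S − V_G = 5.76 − 3.05 = 2.71 V; V_SD = V_S − V_D = 5.76 − 5.17 = 0.59 V.
k_p = μ_pC_ox · (W/L) = 4.704 mA/V².
V_ov = V_SG − |V_th| = 2.71 − 1.15 = 1.56 V.
Since V_SD = 0.59 V < V_ov = 1.56 V, the device is in the triode region.
I_D = k_p [V_ov · V_SD − ½ V_SD²] = 4.704 × [1.56 × 0.59 − 0.5 × 0.59²] = 3.51 mA.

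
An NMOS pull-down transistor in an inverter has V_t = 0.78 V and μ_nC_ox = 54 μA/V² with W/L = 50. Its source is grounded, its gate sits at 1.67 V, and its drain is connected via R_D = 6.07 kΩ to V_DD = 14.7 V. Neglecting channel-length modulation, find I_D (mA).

V_GS = V_G = 1.67 V, so V_ov = 1.67 − 0.78 = 0.89 V.
k_n = μ_nC_ox · (W/L) = 2.7 mA/V².
Assume saturation: I_D = ½ k_n V_ov² = 0.5 × 2.7 × 0.89² = 1.07 mA, giving V_DS = V_DD − I_D R_D = 14.7 − 1.07 × 6.07 = 8.21 V.
V_DS = 8.21 V ≥ V_ov = 0.89 V, confirming saturation.

I_D = 1.07 mA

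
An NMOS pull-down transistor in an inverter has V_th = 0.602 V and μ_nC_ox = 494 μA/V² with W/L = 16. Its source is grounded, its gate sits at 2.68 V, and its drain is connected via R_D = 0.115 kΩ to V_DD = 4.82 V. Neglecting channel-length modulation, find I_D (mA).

V_GS = V_G = 2.68 V, so V_ov = 2.68 − 0.602 = 2.08 V.
k_n = μ_nC_ox · (W/L) = 7.904 mA/V².
Assume saturation: I_D = ½ k_n V_ov² = 0.5 × 7.904 × 2.08² = 17.1 mA, giving V_DS = V_DD − I_D R_D = 4.82 − 17.1 × 0.115 = 2.86 V.
V_DS = 2.86 V ≥ V_ov = 2.08 V, confirming saturation.

I_D = 17.1 mA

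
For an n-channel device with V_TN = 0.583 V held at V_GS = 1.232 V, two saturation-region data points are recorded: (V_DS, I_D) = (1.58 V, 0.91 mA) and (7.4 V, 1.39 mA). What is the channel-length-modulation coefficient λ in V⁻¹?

With V_GS fixed, I_D ∝ (1 + λ V_DS) in saturation, so I_D2/I_D1 = (1 + λ V_DS2)/(1 + λ V_DS1).
1.39/0.91 = 1.527 = (1 + 7.4 λ)/(1 + 1.58 λ).
Solving: λ (I_D1 V_DS2 − I_D2 V_DS1) = I_D2 − I_D1, so λ = (1.39 − 0.91) / (0.91 × 7.4 − 1.39 × 1.58) = 0.48 / 4.54 = 0.106 V⁻¹.

λ = 0.106 V⁻¹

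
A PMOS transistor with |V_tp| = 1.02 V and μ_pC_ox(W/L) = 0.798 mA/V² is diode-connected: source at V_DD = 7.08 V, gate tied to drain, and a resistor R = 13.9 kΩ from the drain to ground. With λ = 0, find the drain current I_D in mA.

I_D = 0.367 mA

With gate tied to drain, V_SG = V_SD ≥ V_SG − |V_tp|, so the device is in saturation.
KCL at the drain: ½ k_p (V_SG − |V_tp|)² = (V_DD − V_SG)/R.
Let x = V_SG − 1.02. Then 5.55 x² + x − 6.06 = 0, giving x = 0.959 V (positive root), so V_SG = 1.98 V.
I_D = (V_DD − V_SG)/R = (7.08 − 1.98) / 13.9 = 0.367 mA.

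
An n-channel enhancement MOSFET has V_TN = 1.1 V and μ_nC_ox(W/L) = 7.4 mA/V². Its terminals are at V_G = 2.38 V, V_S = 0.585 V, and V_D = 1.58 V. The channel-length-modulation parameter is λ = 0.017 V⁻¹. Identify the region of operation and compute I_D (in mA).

Saturation; I_D = 1.82 mA

V_GS = V_G − V_S = 2.38 − 0.585 = 1.79 V; V_DS = V_D − V_S = 1.58 − 0.585 = 0.995 V.
V_ov = V_GS − V_TN = 1.79 − 1.1 = 0.695 V.
Since V_DS = 0.995 V ≥ V_ov = 0.695 V, the device is in saturation.
I_D = ½ k_n V_ov² (1 + λ V_DS) = 0.5 × 7.4 × 0.695² × (1 + 0.017 × 0.995) = 1.82 mA.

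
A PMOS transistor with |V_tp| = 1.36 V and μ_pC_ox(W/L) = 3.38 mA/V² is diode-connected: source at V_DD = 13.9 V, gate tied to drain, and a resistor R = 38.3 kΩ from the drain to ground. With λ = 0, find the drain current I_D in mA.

I_D = 0.316 mA

With gate tied to drain, V_SG = V_SD ≥ V_SG − |V_tp|, so the device is in saturation.
KCL at the drain: ½ k_p (V_SG − |V_tp|)² = (V_DD − V_SG)/R.
Let x = V_SG − 1.36. Then 64.7 x² + x − 12.54 = 0, giving x = 0.432 V (positive root), so V_SG = 1.79 V.
I_D = (V_DD − V_SG)/R = (13.9 − 1.79) / 38.3 = 0.316 mA.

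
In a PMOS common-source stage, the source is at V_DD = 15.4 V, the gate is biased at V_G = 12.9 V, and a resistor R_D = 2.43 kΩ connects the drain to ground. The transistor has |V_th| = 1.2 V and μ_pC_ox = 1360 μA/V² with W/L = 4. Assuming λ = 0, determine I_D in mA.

V_SG = V_DD − V_G = 15.4 − 12.9 = 2.5 V, so V_ov = 2.5 − 1.2 = 1.3 V.
k_p = μ_pC_ox · (W/L) = 5.44 mA/V².
Assume saturation: I_D = ½ k_p V_ov² = 0.5 × 5.44 × 1.3² = 4.6 mA, giving V_SD = V_DD − I_D R_D = 15.4 − 4.6 × 2.43 = 4.23 V.
V_SD = 4.23 V ≥ V_ov = 1.3 V, confirming saturation.

I_D = 4.60 mA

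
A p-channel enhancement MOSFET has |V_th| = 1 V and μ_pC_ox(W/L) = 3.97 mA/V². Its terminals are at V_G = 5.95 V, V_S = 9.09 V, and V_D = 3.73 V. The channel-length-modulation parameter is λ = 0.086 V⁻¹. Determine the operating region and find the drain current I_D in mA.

V_SG = V_S − V_G = 9.09 − 5.95 = 3.14 V; V_SD = V_S − V_D = 9.09 − 3.73 = 5.36 V.
V_ov = V_SG − |V_th| = 3.14 − 1 = 2.14 V.
Since V_SD = 5.36 V ≥ V_ov = 2.14 V, the device is in saturation.
I_D = ½ k_p V_ov² (1 + λ V_SD) = 0.5 × 3.97 × 2.14² × (1 + 0.086 × 5.36) = 13.3 mA.

Saturation; I_D = 13.3 mA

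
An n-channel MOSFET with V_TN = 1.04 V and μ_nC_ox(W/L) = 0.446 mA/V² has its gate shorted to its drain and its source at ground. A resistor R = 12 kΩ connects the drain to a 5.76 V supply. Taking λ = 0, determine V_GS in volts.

With gate tied to drain, V_GS = V_DS ≥ V_GS − V_TN, so the device is in saturation.
KCL at the drain: ½ k_n (V_GS − V_TN)² = (V_DD − V_GS)/R.
Let x = V_GS − 1.04. Then 2.68 x² + x − 4.72 = 0, giving x = 1.15 V (positive root), so V_GS = 2.19 V.
I_D = (V_DD − V_GS)/R = (5.76 − 2.19) / 12 = 0.297 mA.

V_GS = 2.19 V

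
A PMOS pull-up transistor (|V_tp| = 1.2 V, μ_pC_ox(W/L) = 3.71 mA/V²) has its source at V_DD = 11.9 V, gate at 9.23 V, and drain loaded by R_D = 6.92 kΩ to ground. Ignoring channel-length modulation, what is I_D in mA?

V_SG = V_DD − V_G = 11.9 − 9.23 = 2.67 V, so V_ov = 2.67 − 1.2 = 1.47 V.
Assume saturation: I_D = ½ k_p V_ov² = 0.5 × 3.71 × 1.47² = 4.01 mA, giving V_SD = V_DD − I_D R_D = 11.9 − 4.01 × 6.92 = -15.8 V.
But -15.8 V < V_ov = 1.47 V, so the device is actually in triode.
In triode I_D = k_p[V_ov V_SD − ½ V_SD²] and I_D = (V_DD − V_SD)/R_D. Equating: 12.8 V_SD² − 38.74 V_SD + 11.9 = 0, giving V_SD = 0.347 V (the root below V_ov).
I_D = (11.9 − 0.347) / 6.92 = 1.67 mA.

I_D = 1.67 mA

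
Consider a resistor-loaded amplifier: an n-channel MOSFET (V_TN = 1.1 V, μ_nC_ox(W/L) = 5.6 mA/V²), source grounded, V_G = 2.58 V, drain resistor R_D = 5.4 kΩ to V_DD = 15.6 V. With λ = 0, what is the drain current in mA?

V_GS = V_G = 2.58 V, so V_ov = 2.58 − 1.1 = 1.48 V.
Assume saturation: I_D = ½ k_n V_ov² = 0.5 × 5.6 × 1.48² = 6.13 mA, giving V_DS = V_DD − I_D R_D = 15.6 − 6.13 × 5.4 = -17.5 V.
But -17.5 V < V_ov = 1.48 V, so the device is actually in triode.
In triode I_D = k_n[V_ov V_DS − ½ V_DS²] and I_D = (V_DD − V_DS)/R_D. Equating: 15.1 V_DS² − 45.76 V_DS + 15.6 = 0, giving V_DS = 0.392 V (the root below V_ov).
I_D = (15.6 − 0.392) / 5.4 = 2.82 mA.

I_D = 2.82 mA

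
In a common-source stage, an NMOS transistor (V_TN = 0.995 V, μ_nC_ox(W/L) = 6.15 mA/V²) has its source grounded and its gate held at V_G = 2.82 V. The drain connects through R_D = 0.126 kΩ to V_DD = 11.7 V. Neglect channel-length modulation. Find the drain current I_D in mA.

V_GS = V_G = 2.82 V, so V_ov = 2.82 − 0.995 = 1.82 V.
Assume saturation: I_D = ½ k_n V_ov² = 0.5 × 6.15 × 1.82² = 10.2 mA, giving V_DS = V_DD − I_D R_D = 11.7 − 10.2 × 0.126 = 10.4 V.
V_DS = 10.4 V ≥ V_ov = 1.82 V, confirming saturation.

I_D = 10.2 mA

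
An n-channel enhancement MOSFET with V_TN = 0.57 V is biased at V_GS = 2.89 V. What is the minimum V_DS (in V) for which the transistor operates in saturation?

V_DS,sat = 2.32 V

The boundary between triode and saturation is V_DS = V_GS − V_TN = V_ov.
V_ov = 2.89 − 0.57 = 2.32 V.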